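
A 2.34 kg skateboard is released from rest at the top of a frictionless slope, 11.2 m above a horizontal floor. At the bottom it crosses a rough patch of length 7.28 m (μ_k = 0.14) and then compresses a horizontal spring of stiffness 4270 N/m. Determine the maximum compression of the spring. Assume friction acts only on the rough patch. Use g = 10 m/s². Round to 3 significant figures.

Initial energy: E₁ = mgh = (2.34)(10)(11.2) = 262.08 J
Friction removes W_f = μ_k mg d = (0.14)(2.34)(10)(7.28) = 23.85 J
Energy reaching the spring: E = 262.08 − 23.85 = 238.23 J
At max compression ½kx² = E ⇒ x = √(2E/k) = √(2 × 238.23/4270) = 0.3340 m

x = 0.334 m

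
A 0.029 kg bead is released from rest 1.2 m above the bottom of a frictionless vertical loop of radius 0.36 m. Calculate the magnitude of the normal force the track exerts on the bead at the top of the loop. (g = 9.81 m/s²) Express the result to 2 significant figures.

N = 0.47 N

Energy from release to top (height 2r): mgh = ½mv_top² + mg(2r)
v_top² = 2g(h − 2r) = 2(9.81)(1.2 − 0.7200) = 9.4176 m²/s²
At the top, both N and weight point toward the centre: N + mg = mv_top²/r
N = m(v_top²/r − g) = 0.029(9.4176/0.36 − 9.81) = 0.4742 N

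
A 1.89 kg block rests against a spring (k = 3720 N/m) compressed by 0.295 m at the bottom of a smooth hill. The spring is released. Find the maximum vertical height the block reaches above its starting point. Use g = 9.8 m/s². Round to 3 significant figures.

h = 8.74 m

All spring PE becomes gravitational PE at the highest point: ½kx² = mgh
h = kx²/(2mg) = (3720)(0.295)²/(2 × 1.89 × 9.8) = 8.739 m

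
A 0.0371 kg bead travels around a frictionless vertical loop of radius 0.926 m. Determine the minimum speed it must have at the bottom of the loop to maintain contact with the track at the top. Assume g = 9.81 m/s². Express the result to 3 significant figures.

v = 6.74 m/s

At the top: mg = mv_top²/r ⇒ v_top² = gr = 9.084 m²/s²
Energy from bottom to top (height 2r): ½mv_bot² = ½mv_top² + mg(2r)
v_bot² = gr + 4gr = 5gr = 45.42
v_bot = √(5gr) = 6.739 m/s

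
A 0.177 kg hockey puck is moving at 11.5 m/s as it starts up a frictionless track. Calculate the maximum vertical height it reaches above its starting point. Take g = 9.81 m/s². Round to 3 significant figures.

h = 6.74 m

Setting KE at the bottom equal to PE gained: ½mv² = mgh
h = v²/(2g) = 11.5²/(2 × 9.81) = 6.741 m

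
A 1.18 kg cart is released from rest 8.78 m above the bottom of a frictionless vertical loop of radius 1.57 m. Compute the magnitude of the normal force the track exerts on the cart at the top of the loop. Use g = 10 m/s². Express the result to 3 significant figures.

N = 73.0 N

Energy from release to top (height 2r): mgh = ½mv_top² + mg(2r)
v_top² = 2g(h − 2r) = 2(10)(8.78 − 3.140) = 112.80 m²/s²
At the top, both N and weight point toward the centre: N + mg = mv_top²/r
N = m(v_top²/r − g) = 1.18(112.80/1.57 − 10) = 72.98 N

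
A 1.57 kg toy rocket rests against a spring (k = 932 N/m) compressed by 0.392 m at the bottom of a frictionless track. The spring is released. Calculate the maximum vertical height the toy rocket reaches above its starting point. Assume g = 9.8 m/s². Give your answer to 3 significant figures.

h = 4.65 m

All spring PE becomes gravitational PE at the highest point: ½kx² = mgh
h = kx²/(2mg) = (932)(0.392)²/(2 × 1.57 × 9.8) = 4.654 m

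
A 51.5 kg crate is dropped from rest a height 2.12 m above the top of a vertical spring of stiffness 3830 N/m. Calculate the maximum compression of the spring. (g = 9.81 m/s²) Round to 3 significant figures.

Measuring PE from the top of the relaxed spring, at max compression the crate has dropped H + x with zero KE, so:
mg(H + x) = ½kx²
½(3830)x² − (51.5)(9.81)x − (51.5)(9.81)(2.12) = 0
1915x² − 505.2x − 1071 = 0
x = [505.2 + √(255242 + 8.2043e+06)]/(2 × 1915) = 0.8913 m

x = 0.891 m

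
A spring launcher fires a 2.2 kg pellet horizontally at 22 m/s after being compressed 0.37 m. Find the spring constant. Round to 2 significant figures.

k = 7800 N/m

Energy stored in the spring equals the launch KE: ½kx² = ½mv²
k = mv²/x² = (2.2)(22)²/(0.37)² = 7778 N/m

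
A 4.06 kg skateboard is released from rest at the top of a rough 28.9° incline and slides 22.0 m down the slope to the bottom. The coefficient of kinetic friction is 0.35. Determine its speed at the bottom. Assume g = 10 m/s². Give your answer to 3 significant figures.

Energy: mgh = ½mv² + W_f, with h = L sinθ and W_f = μ_k (mg cosθ) L
mgh = mgL sinθ = (4.06)(10)(22.0)sin28.9° = 431.67 J
W_f = μ_k mg cosθ · L = (0.35)(4.06)(10)cos28.9°·22.0 = 273.7 J
½mv² = 431.67 − 273.7 = 157.98 J
v = √(2 × 157.98/4.06) = 8.822 m/s

v = 8.82 m/s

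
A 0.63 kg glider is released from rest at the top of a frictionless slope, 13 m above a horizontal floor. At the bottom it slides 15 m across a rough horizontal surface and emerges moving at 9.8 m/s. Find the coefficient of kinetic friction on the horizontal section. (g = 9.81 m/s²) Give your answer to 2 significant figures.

Applying the work–energy principle:
mgh = ½mv² + μ_k m g d
mgh = 80.344 J; ½mv² = 30.253 J
W_f = 80.344 − 30.253 = 50.09 J
μ_k = W_f/(mg·d) = 50.09/(6.180 × 15) = 0.5403

μ_k = 0.54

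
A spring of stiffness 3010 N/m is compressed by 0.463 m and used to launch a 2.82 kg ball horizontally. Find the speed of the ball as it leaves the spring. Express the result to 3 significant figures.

Conservation of energy: ½kx² = ½mv²
v = x√(k/m) = 0.463 × √(3010/2.82) = 15.13 m/s

v = 15.1 m/s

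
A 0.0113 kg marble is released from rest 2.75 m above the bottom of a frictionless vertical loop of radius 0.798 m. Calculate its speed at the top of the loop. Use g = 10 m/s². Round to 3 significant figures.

Energy conservation: mgh = ½mv_top² + mg(2r)
v_top² = 2g(h − 2r) = 2(10)(2.75 − 1.596) = 23.08
v_top = 4.804 m/s

v = 4.80 m/s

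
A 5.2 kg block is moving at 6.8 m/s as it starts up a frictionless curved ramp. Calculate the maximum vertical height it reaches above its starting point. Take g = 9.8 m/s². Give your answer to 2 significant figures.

h = 2.4 m

By energy conservation, ½mv² = mgh
h = v²/(2g) = 6.8²/(2 × 9.8) = 2.359 m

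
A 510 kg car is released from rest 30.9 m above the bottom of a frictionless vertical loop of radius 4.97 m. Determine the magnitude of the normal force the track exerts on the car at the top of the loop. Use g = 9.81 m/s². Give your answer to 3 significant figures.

N = 37200 N

Energy from release to top (height 2r): mgh = ½mv_top² + mg(2r)
v_top² = 2g(h − 2r) = 2(9.81)(30.9 − 9.940) = 411.24 m²/s²
At the top, both N and weight point toward the centre: N + mg = mv_top²/r
N = m(v_top²/r − g) = 510(411.24/4.97 − 9.81) = 37196 N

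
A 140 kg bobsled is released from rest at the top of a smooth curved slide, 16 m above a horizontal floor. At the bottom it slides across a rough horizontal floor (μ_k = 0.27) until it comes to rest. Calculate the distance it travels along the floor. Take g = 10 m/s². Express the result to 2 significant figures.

Energy bookkeeping (friction removes W_f = μ_k N d):
At rest all PE has been dissipated by friction: mgh = μ_k m g d
d = h/μ_k = 16/0.27 = 59.26 m

d = 59 m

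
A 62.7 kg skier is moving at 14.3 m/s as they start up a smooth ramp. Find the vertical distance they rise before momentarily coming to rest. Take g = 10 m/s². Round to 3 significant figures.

Setting KE at the bottom equal to PE gained: ½mv² = mgh
h = v²/(2g) = 14.3²/(2 × 10) = 10.22 m

h = 10.2 m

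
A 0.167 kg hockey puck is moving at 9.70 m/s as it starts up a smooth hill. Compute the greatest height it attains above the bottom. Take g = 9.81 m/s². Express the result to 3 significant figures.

By energy conservation, ½mv² = mgh
h = v²/(2g) = 9.70²/(2 × 9.81) = 4.796 m

h = 4.80 m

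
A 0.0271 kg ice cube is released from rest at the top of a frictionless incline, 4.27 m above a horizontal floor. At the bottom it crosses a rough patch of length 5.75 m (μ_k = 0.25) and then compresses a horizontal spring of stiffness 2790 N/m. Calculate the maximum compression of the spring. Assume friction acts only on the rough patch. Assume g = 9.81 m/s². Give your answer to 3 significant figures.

x = 0.0232 m

Initial energy: E₁ = mgh = (0.0271)(9.81)(4.27) = 1.1352 J
Friction removes W_f = μ_k mg d = (0.25)(0.0271)(9.81)(5.75) = 0.3822 J
Energy reaching the spring: E = 1.1352 − 0.3822 = 0.75302 J
At max compression ½kx² = E ⇒ x = √(2E/k) = √(2 × 0.75302/2790) = 0.02323 m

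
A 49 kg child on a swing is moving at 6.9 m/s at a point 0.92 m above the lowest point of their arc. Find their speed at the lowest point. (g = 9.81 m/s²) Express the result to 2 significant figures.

v = 8.1 m/s

By conservation of mechanical energy, ½mv₀² + mgh = ½mv²
v² = v₀² + 2gh = (6.9)² + 2(9.81)(0.92) = 65.660
v = √65.660 = 8.103 m/s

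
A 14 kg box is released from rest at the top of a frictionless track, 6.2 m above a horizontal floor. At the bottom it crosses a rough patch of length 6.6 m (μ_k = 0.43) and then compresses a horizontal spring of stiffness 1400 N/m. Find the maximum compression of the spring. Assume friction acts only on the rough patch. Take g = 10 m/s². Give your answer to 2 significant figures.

x = 0.82 m

Initial energy: E₁ = mgh = (14)(10)(6.2) = 868.00 J
Friction removes W_f = μ_k mg d = (0.43)(14)(10)(6.6) = 397.3 J
Energy reaching the spring: E = 868.00 − 397.3 = 470.68 J
At max compression ½kx² = E ⇒ x = √(2E/k) = √(2 × 470.68/1400) = 0.8200 m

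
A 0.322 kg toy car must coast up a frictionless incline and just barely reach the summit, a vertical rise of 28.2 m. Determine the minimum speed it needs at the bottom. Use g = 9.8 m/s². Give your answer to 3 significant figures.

At the top it is momentarily at rest, so all KE converts to PE: ½mv² = mgh
v = √(2gh) = √(2 × 9.8 × 28.2) = 23.51 m/s

v = 23.5 m/s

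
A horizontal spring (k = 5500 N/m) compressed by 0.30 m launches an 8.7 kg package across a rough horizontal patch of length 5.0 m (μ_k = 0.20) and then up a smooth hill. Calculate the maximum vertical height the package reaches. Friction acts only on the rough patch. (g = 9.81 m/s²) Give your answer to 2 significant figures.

h = 1.9 m

Spring energy: E₀ = ½kx² = ½(5500)(0.30)² = 247.50 J
Friction: W_f = μ_k mg d = (0.20)(8.7)(9.81)(5.0) = 85.35 J
Energy at base of ramp: E = 247.50 − 85.35 = 162.15 J
At max height all remaining energy is PE: mgh = E ⇒ h = E/(mg) = 162.15/(8.7 × 9.81) = 1.900 m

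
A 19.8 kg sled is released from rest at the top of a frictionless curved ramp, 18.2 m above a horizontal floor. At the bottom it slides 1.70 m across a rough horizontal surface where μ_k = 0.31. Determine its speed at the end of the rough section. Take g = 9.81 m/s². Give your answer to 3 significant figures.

v = 18.6 m/s

Energy bookkeeping (friction removes W_f = μ_k N d):
mgh = ½mv² + μ_k m g d
W_f = μ_k mg d = (0.31)(19.8)(9.81)(1.70) = 102.4 J
½mv² = mgh − W_f = 3535.1 − 102.4 = 3432.8 J
v = √(2 × 3432.8/19.8) = 18.62 m/s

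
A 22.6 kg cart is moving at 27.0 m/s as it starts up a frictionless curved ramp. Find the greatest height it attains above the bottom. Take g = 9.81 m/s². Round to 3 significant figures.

h = 37.2 m

By energy conservation, ½mv² = mgh
h = v²/(2g) = 27.0²/(2 × 9.81) = 37.16 m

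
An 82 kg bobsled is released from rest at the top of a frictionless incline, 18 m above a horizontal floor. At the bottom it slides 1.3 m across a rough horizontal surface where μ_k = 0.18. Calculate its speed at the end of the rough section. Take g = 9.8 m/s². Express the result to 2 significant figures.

Applying the work–energy principle:
mgh = ½mv² + μ_k m g d
W_f = μ_k mg d = (0.18)(82)(9.8)(1.3) = 188.0 J
½mv² = mgh − W_f = 14465 − 188.0 = 14277 J
v = √(2 × 14277/82) = 18.66 m/s

v = 19 m/s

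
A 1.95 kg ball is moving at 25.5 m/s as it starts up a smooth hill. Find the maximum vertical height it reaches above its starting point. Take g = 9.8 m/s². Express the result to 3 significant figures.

h = 33.2 m

Setting KE at the bottom equal to PE gained: ½mv² = mgh
h = v²/(2g) = 25.5²/(2 × 9.8) = 33.18 m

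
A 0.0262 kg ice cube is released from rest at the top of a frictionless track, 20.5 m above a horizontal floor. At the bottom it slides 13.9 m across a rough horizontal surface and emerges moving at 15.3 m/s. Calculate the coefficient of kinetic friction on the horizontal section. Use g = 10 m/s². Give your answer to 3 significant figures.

Energy at the top = energy at the end + work done against friction:
mgh = ½mv² + μ_k m g d
mgh = 5.3710 J; ½mv² = 3.0666 J
W_f = 5.3710 − 3.0666 = 2.304 J
μ_k = W_f/(mg·d) = 2.304/(0.2620 × 13.9) = 0.6328

μ_k = 0.633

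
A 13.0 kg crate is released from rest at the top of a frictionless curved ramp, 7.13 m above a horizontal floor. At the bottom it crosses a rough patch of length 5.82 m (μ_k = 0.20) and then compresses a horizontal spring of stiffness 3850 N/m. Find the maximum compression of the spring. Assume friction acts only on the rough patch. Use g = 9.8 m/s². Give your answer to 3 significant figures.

Initial energy: E₁ = mgh = (13.0)(9.8)(7.13) = 908.36 J
Friction removes W_f = μ_k mg d = (0.20)(13.0)(9.8)(5.82) = 148.3 J
Energy reaching the spring: E = 908.36 − 148.3 = 760.07 J
At max compression ½kx² = E ⇒ x = √(2E/k) = √(2 × 760.07/3850) = 0.6284 m

x = 0.628 m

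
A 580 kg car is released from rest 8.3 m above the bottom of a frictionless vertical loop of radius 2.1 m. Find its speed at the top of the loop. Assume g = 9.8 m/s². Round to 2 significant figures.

Energy conservation: mgh = ½mv_top² + mg(2r)
v_top² = 2g(h − 2r) = 2(9.8)(8.3 − 4.200) = 80.36
v_top = 8.964 m/s

v = 9.0 m/s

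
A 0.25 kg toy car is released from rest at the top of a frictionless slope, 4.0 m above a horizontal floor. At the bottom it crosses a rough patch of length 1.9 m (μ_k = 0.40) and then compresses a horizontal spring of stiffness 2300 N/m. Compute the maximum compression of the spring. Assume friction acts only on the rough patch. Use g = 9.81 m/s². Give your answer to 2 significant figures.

Initial energy: E₁ = mgh = (0.25)(9.81)(4.0) = 9.8100 J
Friction removes W_f = μ_k mg d = (0.40)(0.25)(9.81)(1.9) = 1.864 J
Energy reaching the spring: E = 9.8100 − 1.864 = 7.9461 J
At max compression ½kx² = E ⇒ x = √(2E/k) = √(2 × 7.9461/2300) = 0.08312 m

x = 0.083 m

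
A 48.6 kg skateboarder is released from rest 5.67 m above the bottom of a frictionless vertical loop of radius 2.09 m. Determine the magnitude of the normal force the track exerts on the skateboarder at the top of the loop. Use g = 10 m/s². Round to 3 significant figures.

N = 207 N

Energy from release to top (height 2r): mgh = ½mv_top² + mg(2r)
v_top² = 2g(h − 2r) = 2(10)(5.67 − 4.180) = 29.800 m²/s²
At the top, both N and weight point toward the centre: N + mg = mv_top²/r
N = m(v_top²/r − g) = 48.6(29.800/2.09 − 10) = 207.0 N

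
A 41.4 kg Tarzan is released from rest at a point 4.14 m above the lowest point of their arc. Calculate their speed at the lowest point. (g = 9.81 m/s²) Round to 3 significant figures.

v = 9.01 m/s

Energy conservation between the two points: mgh = ½mv²
v = √(2gh) = √(2 × 9.81 × 4.14) = √81.227 = 9.013 m/s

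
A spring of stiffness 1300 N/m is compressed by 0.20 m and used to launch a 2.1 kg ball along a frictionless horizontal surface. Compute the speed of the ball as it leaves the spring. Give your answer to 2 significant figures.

v = 5.0 m/s

Spring PE converts entirely to kinetic energy: ½kx² = ½mv²
v = x√(k/m) = 0.20 × √(1300/2.1) = 4.976 m/s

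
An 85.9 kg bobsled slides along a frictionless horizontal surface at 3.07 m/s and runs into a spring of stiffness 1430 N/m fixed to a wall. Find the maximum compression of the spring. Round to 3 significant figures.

All KE is stored as spring PE at maximum compression: ½mv² = ½kx²
x = v√(m/k) = 3.07 × √(85.9/1430) = 0.7524 m

x = 0.752 m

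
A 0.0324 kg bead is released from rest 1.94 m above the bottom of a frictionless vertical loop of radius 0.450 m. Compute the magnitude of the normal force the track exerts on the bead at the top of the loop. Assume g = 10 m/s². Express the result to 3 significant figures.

Energy from release to top (height 2r): mgh = ½mv_top² + mg(2r)
v_top² = 2g(h − 2r) = 2(10)(1.94 − 0.9000) = 20.800 m²/s²
At the top, both N and weight point toward the centre: N + mg = mv_top²/r
N = m(v_top²/r − g) = 0.0324(20.800/0.450 − 10) = 1.174 N

N = 1.17 N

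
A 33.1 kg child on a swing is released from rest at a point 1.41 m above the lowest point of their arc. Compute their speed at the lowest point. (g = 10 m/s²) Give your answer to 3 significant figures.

Mechanical energy is conserved (no friction): mgh = ½mv²
The mass cancels from both sides.
v = √(2gh) = √(2 × 10 × 1.41) = √28.200 = 5.310 m/s

v = 5.31 m/s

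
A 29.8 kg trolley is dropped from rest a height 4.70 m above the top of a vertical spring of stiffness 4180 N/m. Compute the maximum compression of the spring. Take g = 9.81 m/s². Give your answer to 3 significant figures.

Let x be the compression. The total drop is H + x, and the trolley is instantaneously at rest at max compression, so energy conservation gives:
mg(H + x) = ½kx²
½(4180)x² − (29.8)(9.81)x − (29.8)(9.81)(4.70) = 0
2090x² − 292.3x − 1374 = 0
x = [292.3 + √(85462 + 1.1487e+07)]/(2 × 2090) = 0.8838 m

x = 0.884 m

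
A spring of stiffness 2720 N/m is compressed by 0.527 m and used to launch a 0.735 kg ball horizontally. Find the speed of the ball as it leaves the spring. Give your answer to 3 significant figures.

v = 32.1 m/s

Conservation of energy: ½kx² = ½mv²
v = x√(k/m) = 0.527 × √(2720/0.735) = 32.06 m/s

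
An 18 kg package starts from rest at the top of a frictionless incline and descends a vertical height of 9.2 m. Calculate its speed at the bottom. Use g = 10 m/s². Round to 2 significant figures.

v = 14 m/s

By conservation of mechanical energy, mgh = ½mv²
v = √(2gh) = √(2 × 10 × 9.2) = √184.00 = 13.56 m/s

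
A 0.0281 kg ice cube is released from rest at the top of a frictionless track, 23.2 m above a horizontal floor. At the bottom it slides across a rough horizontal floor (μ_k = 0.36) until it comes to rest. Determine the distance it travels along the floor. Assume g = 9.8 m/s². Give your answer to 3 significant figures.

Energy at the top = energy at the end + work done against friction:
At rest all PE has been dissipated by friction: mgh = μ_k m g d
d = h/μ_k = 23.2/0.36 = 64.44 m

d = 64.4 m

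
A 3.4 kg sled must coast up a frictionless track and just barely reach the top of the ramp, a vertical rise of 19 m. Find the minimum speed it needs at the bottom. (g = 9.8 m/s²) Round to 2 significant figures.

v = 19 m/s

At the top it is momentarily at rest, so all KE converts to PE: ½mv² = mgh
v = √(2gh) = √(2 × 9.8 × 19) = 19.30 m/s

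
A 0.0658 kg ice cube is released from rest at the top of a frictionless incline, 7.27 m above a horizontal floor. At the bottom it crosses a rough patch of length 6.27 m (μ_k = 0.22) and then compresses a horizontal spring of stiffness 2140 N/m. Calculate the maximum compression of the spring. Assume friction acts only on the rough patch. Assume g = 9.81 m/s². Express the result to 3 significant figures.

x = 0.0596 m

Initial energy: E₁ = mgh = (0.0658)(9.81)(7.27) = 4.6928 J
Friction removes W_f = μ_k mg d = (0.22)(0.0658)(9.81)(6.27) = 0.8904 J
Energy reaching the spring: E = 4.6928 − 0.8904 = 3.8024 J
At max compression ½kx² = E ⇒ x = √(2E/k) = √(2 × 3.8024/2140) = 0.05961 m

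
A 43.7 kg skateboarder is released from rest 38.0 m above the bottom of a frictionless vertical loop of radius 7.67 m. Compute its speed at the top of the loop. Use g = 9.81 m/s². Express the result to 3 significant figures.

Energy conservation: mgh = ½mv_top² + mg(2r)
v_top² = 2g(h − 2r) = 2(9.81)(38.0 − 15.34) = 444.6
v_top = 21.09 m/s

v = 21.1 m/s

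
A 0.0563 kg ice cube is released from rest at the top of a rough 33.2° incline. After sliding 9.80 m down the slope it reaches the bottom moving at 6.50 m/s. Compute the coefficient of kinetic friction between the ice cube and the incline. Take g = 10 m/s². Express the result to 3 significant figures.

The energy dissipated by friction is the PE lost minus the KE gained:
mgL sinθ = 3.0211 J; ½mv² = 1.1893 J
W_f = 3.0211 − 1.1893 = 1.832 J
μ_k = W_f/(mg cosθ · L) = 1.832/(0.4711 × 9.80) = 0.3968

μ_k = 0.397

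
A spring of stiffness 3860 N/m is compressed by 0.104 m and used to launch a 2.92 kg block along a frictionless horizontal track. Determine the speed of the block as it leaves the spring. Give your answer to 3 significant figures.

v = 3.78 m/s

Conservation of energy: ½kx² = ½mv²
v = x√(k/m) = 0.104 × √(3860/2.92) = 3.781 m/s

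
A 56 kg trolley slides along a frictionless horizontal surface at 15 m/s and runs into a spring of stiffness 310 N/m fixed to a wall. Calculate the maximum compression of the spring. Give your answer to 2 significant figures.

x = 6.4 m

All KE is stored as spring PE at maximum compression: ½mv² = ½kx²
x = v√(m/k) = 15 × √(56/310) = 6.375 m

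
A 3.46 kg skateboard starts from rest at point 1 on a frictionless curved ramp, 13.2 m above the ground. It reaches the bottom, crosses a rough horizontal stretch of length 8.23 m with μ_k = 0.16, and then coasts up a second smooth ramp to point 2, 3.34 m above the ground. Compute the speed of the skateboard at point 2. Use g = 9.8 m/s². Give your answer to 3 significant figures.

Energy at 1: mgh₁ = (3.46)(9.8)(13.2) = 447.59 J
Friction loss: W_f = μ_k mg d = 44.65 J
At 2: ½mv² + mgh₂ = mgh₁ − W_f
½mv² = 447.59 − 44.65 − 113.25 = 289.68 J
v = √(2 × 289.68/3.46) = 12.94 m/s

v = 12.9 m/s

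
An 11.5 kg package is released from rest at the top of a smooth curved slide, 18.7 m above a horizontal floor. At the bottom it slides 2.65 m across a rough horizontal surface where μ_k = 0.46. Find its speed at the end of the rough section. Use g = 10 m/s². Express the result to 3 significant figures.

Energy bookkeeping (friction removes W_f = μ_k N d):
mgh = ½mv² + μ_k m g d
W_f = μ_k mg d = (0.46)(11.5)(10)(2.65) = 140.2 J
½mv² = mgh − W_f = 2150.5 − 140.2 = 2010.3 J
v = √(2 × 2010.3/11.5) = 18.70 m/s

v = 18.7 m/s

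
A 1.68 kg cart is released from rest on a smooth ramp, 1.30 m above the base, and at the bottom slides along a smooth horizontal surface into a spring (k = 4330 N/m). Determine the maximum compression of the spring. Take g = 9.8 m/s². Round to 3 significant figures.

x = 0.0994 m

At max compression the cart is momentarily at rest: mgh = ½kx²
x = √(2mgh/k) = √(2 × 1.68 × 9.8 × 1.30 / 4330) = 0.09943 m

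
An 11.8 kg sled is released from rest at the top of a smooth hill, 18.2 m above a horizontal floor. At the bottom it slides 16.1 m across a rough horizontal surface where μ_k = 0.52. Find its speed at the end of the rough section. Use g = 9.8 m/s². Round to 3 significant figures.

Energy at the top = energy at the end + work done against friction:
mgh = ½mv² + μ_k m g d
W_f = μ_k mg d = (0.52)(11.8)(9.8)(16.1) = 968.1 J
½mv² = mgh − W_f = 2104.6 − 968.1 = 1136.5 J
v = √(2 × 1136.5/11.8) = 13.88 m/s

v = 13.9 m/s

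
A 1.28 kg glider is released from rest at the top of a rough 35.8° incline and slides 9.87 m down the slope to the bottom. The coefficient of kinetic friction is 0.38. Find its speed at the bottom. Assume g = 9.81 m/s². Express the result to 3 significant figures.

v = 7.32 m/s

Energy: mgh = ½mv² + W_f, with h = L sinθ and W_f = μ_k (mg cosθ) L
mgh = mgL sinθ = (1.28)(9.81)(9.87)sin35.8° = 72.497 J
W_f = μ_k mg cosθ · L = (0.38)(1.28)(9.81)cos35.8°·9.87 = 38.20 J
½mv² = 72.497 − 38.20 = 34.300 J
v = √(2 × 34.300/1.28) = 7.321 m/s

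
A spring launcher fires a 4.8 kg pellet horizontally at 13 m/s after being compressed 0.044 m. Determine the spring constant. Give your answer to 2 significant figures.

k = 420000 N/m

½kx² = ½mv²
k = mv²/x² = (4.8)(13)²/(0.044)² = 419008 N/m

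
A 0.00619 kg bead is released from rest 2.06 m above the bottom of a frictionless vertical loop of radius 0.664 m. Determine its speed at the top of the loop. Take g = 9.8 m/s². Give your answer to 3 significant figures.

v = 3.79 m/s

Energy conservation: mgh = ½mv_top² + mg(2r)
v_top² = 2g(h − 2r) = 2(9.8)(2.06 − 1.328) = 14.35
v_top = 3.788 m/s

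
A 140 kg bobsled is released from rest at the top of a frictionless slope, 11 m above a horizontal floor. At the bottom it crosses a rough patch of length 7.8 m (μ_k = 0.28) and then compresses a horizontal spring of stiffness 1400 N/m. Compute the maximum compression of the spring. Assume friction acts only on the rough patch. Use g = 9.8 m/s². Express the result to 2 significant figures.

x = 4.2 m

Initial energy: E₁ = mgh = (140)(9.8)(11) = 15092 J
Friction removes W_f = μ_k mg d = (0.28)(140)(9.8)(7.8) = 2996 J
Energy reaching the spring: E = 15092 − 2996 = 12096 J
At max compression ½kx² = E ⇒ x = √(2E/k) = √(2 × 12096/1400) = 4.157 m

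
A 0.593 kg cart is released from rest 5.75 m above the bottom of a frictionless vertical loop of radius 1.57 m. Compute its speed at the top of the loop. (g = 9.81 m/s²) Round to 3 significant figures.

Energy conservation: mgh = ½mv_top² + mg(2r)
v_top² = 2g(h − 2r) = 2(9.81)(5.75 − 3.140) = 51.21
v_top = 7.156 m/s

v = 7.16 m/s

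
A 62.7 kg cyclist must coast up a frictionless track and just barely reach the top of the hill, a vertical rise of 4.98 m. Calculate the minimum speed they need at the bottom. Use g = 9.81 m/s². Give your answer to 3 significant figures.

v = 9.88 m/s

At the top they are momentarily at rest, so all KE converts to PE: ½mv² = mgh
v = √(2gh) = √(2 × 9.81 × 4.98) = 9.885 m/s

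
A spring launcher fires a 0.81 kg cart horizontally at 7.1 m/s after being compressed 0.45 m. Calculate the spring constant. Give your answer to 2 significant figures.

Energy stored in the spring equals the launch KE: ½kx² = ½mv²
k = mv²/x² = (0.81)(7.1)²/(0.45)² = 201.6 N/m

k = 200 N/m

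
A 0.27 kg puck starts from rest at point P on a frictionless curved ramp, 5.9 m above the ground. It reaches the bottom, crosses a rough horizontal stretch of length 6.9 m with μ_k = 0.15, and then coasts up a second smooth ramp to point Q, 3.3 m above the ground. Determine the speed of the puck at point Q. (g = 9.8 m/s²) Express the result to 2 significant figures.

Energy at P: mgh₁ = (0.27)(9.8)(5.9) = 15.611 J
Friction loss: W_f = μ_k mg d = 2.739 J
At Q: ½mv² + mgh₂ = mgh₁ − W_f
½mv² = 15.611 − 2.739 − 8.7318 = 4.1410 J
v = √(2 × 4.1410/0.27) = 5.538 m/s

v = 5.5 m/s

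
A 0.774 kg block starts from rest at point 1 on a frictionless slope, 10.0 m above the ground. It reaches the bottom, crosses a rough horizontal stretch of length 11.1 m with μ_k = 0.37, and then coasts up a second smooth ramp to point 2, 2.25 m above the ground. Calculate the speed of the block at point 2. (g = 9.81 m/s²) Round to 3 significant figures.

v = 8.45 m/s

Energy at 1: mgh₁ = (0.774)(9.81)(10.0) = 75.929 J
Friction loss: W_f = μ_k mg d = 31.18 J
At 2: ½mv² + mgh₂ = mgh₁ − W_f
½mv² = 75.929 − 31.18 − 17.084 = 27.661 J
v = √(2 × 27.661/0.774) = 8.454 m/s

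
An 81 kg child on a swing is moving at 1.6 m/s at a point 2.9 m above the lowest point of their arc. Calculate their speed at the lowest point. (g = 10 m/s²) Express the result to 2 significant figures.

Energy conservation between the two points: ½mv₀² + mgh = ½mv²
v² = v₀² + 2gh = (1.6)² + 2(10)(2.9) = 60.560
v = √60.560 = 7.782 m/s

v = 7.8 m/s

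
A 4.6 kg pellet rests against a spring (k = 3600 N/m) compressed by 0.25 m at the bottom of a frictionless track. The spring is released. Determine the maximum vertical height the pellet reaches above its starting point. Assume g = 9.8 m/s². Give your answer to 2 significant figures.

h = 2.5 m

Energy conservation from release to the highest point: ½kx² = mgh
h = kx²/(2mg) = (3600)(0.25)²/(2 × 4.6 × 9.8) = 2.496 m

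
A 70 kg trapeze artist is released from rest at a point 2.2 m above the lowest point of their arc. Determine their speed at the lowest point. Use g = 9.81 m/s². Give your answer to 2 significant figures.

Mechanical energy is conserved (no friction): mgh = ½mv²
v = √(2gh) = √(2 × 9.81 × 2.2) = √43.164 = 6.570 m/s

v = 6.6 m/s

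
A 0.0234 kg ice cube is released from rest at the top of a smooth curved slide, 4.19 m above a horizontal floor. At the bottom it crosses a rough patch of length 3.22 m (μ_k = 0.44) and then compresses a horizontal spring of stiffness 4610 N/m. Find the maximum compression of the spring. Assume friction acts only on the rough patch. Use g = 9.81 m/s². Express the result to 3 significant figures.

x = 0.0166 m

Initial energy: E₁ = mgh = (0.0234)(9.81)(4.19) = 0.96183 J
Friction removes W_f = μ_k mg d = (0.44)(0.0234)(9.81)(3.22) = 0.3252 J
Energy reaching the spring: E = 0.96183 − 0.3252 = 0.63660 J
At max compression ½kx² = E ⇒ x = √(2E/k) = √(2 × 0.63660/4610) = 0.01662 m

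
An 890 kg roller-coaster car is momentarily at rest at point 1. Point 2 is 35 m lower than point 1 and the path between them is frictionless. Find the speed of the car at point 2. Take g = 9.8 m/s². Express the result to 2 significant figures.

By conservation of mechanical energy, mgh = ½mv²
v = √(2gh) = √(2 × 9.8 × 35) = √686.00 = 26.19 m/s

v = 26 m/s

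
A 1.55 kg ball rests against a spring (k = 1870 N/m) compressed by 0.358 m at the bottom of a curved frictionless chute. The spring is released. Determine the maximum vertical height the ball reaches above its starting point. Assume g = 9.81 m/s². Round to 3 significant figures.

At maximum height the ball is at rest, so ½kx² = mgh
h = kx²/(2mg) = (1870)(0.358)²/(2 × 1.55 × 9.81) = 7.881 m

h = 7.88 m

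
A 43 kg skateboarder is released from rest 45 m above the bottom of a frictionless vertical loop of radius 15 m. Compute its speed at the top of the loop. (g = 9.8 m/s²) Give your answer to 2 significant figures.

v = 17 m/s

Energy conservation: mgh = ½mv_top² + mg(2r)
v_top² = 2g(h − 2r) = 2(9.8)(45 − 30.00) = 294.0
v_top = 17.15 m/s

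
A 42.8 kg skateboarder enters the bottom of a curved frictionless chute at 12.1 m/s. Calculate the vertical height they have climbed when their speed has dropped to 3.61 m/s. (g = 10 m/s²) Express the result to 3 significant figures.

Conservation of energy: ½mv₁² = ½mv₂² + mgh
h = (v₁² − v₂²)/(2g) = (12.1² − 3.61²)/(2 × 10) = 6.669 m

h = 6.67 m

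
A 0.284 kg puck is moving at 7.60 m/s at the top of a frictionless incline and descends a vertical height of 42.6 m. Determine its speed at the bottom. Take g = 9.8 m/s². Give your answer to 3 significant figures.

v = 29.9 m/s

Mechanical energy is conserved (no friction): ½mv₀² + mgh = ½mv²
v² = v₀² + 2gh = (7.60)² + 2(9.8)(42.6) = 892.72
v = √892.72 = 29.88 m/s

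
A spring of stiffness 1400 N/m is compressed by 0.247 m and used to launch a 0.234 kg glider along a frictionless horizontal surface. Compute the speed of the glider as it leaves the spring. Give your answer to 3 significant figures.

Conservation of energy: ½kx² = ½mv²
v = x√(k/m) = 0.247 × √(1400/0.234) = 19.11 m/s

v = 19.1 m/s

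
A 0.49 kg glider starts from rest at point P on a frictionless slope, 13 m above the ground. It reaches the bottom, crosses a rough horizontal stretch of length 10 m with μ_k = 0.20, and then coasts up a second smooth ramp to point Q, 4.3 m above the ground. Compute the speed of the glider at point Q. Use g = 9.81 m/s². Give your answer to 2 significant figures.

Energy at P: mgh₁ = (0.49)(9.81)(13) = 62.490 J
Friction loss: W_f = μ_k mg d = 9.614 J
At Q: ½mv² + mgh₂ = mgh₁ − W_f
½mv² = 62.490 − 9.614 − 20.670 = 32.206 J
v = √(2 × 32.206/0.49) = 11.47 m/s

v = 11 m/s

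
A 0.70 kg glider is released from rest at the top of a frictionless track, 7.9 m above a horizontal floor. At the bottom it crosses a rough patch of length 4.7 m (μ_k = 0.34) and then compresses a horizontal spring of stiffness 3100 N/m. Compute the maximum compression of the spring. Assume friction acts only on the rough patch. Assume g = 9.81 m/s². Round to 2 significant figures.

Initial energy: E₁ = mgh = (0.70)(9.81)(7.9) = 54.249 J
Friction removes W_f = μ_k mg d = (0.34)(0.70)(9.81)(4.7) = 10.97 J
Energy reaching the spring: E = 54.249 − 10.97 = 43.276 J
At max compression ½kx² = E ⇒ x = √(2E/k) = √(2 × 43.276/3100) = 0.1671 m

x = 0.17 m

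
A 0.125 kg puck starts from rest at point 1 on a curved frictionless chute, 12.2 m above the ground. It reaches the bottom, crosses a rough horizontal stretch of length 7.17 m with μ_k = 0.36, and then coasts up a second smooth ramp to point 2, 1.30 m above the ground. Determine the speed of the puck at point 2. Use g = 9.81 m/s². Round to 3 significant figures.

v = 12.8 m/s

Energy at 1: mgh₁ = (0.125)(9.81)(12.2) = 14.960 J
Friction loss: W_f = μ_k mg d = 3.165 J
At 2: ½mv² + mgh₂ = mgh₁ − W_f
½mv² = 14.960 − 3.165 − 1.5941 = 10.201 J
v = √(2 × 10.201/0.125) = 12.78 m/s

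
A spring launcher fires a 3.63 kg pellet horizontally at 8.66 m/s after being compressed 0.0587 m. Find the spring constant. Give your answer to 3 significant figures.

Energy stored in the spring equals the launch KE: ½kx² = ½mv²
k = mv²/x² = (3.63)(8.66)²/(0.0587)² = 79007 N/m

k = 79000 N/m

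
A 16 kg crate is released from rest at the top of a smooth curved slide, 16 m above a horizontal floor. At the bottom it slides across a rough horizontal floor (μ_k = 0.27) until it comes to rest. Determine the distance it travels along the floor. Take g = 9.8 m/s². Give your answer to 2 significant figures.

Applying the work–energy principle:
At rest all PE has been dissipated by friction: mgh = μ_k m g d
d = h/μ_k = 16/0.27 = 59.26 m

d = 59 m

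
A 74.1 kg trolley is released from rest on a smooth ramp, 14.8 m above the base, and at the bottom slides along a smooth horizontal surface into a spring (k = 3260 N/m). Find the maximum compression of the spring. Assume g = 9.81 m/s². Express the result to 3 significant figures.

x = 2.57 m

At max compression the trolley is momentarily at rest: mgh = ½kx²
x = √(2mgh/k) = √(2 × 74.1 × 9.81 × 14.8 / 3260) = 2.569 m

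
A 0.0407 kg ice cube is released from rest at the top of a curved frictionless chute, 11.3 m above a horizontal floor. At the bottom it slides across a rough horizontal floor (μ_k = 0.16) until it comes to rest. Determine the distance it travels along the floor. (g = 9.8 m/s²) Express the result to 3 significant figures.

Energy bookkeeping (friction removes W_f = μ_k N d):
At rest all PE has been dissipated by friction: mgh = μ_k m g d
d = h/μ_k = 11.3/0.16 = 70.62 m

d = 70.6 m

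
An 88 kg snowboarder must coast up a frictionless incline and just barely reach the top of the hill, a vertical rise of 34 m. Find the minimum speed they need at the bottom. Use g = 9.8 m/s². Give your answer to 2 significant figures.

At the top they are momentarily at rest, so all KE converts to PE: ½mv² = mgh
v = √(2gh) = √(2 × 9.8 × 34) = 25.81 m/s

v = 26 m/s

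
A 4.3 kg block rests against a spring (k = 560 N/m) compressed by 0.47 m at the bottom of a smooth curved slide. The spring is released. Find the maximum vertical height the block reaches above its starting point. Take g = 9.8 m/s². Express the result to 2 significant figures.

Energy conservation from release to the highest point: ½kx² = mgh
h = kx²/(2mg) = (560)(0.47)²/(2 × 4.3 × 9.8) = 1.468 m

h = 1.5 m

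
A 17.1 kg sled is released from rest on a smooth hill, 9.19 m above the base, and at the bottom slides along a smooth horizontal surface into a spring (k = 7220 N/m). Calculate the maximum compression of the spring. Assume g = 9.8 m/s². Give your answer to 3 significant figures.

At max compression the sled is momentarily at rest: mgh = ½kx²
x = √(2mgh/k) = √(2 × 17.1 × 9.8 × 9.19 / 7220) = 0.6532 m

x = 0.653 m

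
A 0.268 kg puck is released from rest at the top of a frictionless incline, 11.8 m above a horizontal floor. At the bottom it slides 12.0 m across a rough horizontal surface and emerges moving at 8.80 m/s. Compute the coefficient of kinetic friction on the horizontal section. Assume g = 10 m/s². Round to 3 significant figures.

Energy bookkeeping (friction removes W_f = μ_k N d):
mgh = ½mv² + μ_k m g d
mgh = 31.624 J; ½mv² = 10.377 J
W_f = 31.624 − 10.377 = 21.25 J
μ_k = W_f/(mg·d) = 21.25/(2.680 × 12.0) = 0.6607

μ_k = 0.661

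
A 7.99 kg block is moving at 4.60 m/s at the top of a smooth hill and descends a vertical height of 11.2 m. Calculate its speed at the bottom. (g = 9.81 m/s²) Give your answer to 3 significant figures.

Energy conservation between the two points: ½mv₀² + mgh = ½mv²
v² = v₀² + 2gh = (4.60)² + 2(9.81)(11.2) = 240.90
v = √240.90 = 15.52 m/s

v = 15.5 m/s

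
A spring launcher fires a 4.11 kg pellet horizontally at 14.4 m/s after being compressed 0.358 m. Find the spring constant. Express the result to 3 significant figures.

Spring PE at full compression equals KE at release: ½kx² = ½mv²
k = mv²/x² = (4.11)(14.4)²/(0.358)² = 6650 N/m

k = 6650 N/m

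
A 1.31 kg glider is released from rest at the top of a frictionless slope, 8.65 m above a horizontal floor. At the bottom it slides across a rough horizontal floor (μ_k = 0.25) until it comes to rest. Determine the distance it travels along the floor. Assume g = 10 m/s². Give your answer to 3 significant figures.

Energy at the top = energy at the end + work done against friction:
At rest all PE has been dissipated by friction: mgh = μ_k m g d
d = h/μ_k = 8.65/0.25 = 34.60 m

d = 34.6 m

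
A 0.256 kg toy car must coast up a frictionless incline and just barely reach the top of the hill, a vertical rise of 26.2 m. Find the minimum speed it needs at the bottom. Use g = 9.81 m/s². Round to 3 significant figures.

v = 22.7 m/s

At the top it is momentarily at rest, so all KE converts to PE: ½mv² = mgh
v = √(2gh) = √(2 × 9.81 × 26.2) = 22.67 m/s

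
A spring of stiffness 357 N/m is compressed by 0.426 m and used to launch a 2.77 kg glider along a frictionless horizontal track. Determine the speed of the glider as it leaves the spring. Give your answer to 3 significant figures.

Conservation of energy: ½kx² = ½mv²
v = x√(k/m) = 0.426 × √(357/2.77) = 4.836 m/s

v = 4.84 m/s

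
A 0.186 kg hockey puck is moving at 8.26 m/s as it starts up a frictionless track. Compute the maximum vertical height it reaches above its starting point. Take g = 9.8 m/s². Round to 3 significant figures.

h = 3.48 m

By energy conservation, ½mv² = mgh
h = v²/(2g) = 8.26²/(2 × 9.8) = 3.481 m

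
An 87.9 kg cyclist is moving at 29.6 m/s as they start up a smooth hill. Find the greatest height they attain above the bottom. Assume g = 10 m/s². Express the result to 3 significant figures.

h = 43.8 m

Setting KE at the bottom equal to PE gained: ½mv² = mgh
h = v²/(2g) = 29.6²/(2 × 10) = 43.81 m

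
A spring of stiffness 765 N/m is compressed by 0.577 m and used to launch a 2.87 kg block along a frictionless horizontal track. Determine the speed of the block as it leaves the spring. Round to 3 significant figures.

v = 9.42 m/s

Conservation of energy: ½kx² = ½mv²
v = x√(k/m) = 0.577 × √(765/2.87) = 9.420 m/s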